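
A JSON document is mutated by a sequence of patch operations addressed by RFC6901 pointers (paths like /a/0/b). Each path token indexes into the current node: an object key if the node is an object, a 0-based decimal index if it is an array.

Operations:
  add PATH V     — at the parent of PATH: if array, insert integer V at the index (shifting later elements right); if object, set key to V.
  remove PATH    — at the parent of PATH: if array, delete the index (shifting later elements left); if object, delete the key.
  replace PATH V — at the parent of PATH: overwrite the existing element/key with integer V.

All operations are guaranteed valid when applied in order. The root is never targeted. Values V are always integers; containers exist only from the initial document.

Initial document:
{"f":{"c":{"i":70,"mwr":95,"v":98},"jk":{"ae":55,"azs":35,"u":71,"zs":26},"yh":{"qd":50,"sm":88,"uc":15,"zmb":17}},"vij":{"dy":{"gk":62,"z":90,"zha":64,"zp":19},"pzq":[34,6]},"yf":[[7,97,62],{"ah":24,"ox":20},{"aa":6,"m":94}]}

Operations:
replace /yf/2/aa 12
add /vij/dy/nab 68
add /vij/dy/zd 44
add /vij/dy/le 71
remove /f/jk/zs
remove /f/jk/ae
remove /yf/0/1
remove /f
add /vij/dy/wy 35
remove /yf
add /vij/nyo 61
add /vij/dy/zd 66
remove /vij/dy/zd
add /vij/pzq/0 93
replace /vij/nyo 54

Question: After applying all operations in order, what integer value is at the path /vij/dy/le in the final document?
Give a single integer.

Answer: 71

Derivation:
After op 1 (replace /yf/2/aa 12): {"f":{"c":{"i":70,"mwr":95,"v":98},"jk":{"ae":55,"azs":35,"u":71,"zs":26},"yh":{"qd":50,"sm":88,"uc":15,"zmb":17}},"vij":{"dy":{"gk":62,"z":90,"zha":64,"zp":19},"pzq":[34,6]},"yf":[[7,97,62],{"ah":24,"ox":20},{"aa":12,"m":94}]}
After op 2 (add /vij/dy/nab 68): {"f":{"c":{"i":70,"mwr":95,"v":98},"jk":{"ae":55,"azs":35,"u":71,"zs":26},"yh":{"qd":50,"sm":88,"uc":15,"zmb":17}},"vij":{"dy":{"gk":62,"nab":68,"z":90,"zha":64,"zp":19},"pzq":[34,6]},"yf":[[7,97,62],{"ah":24,"ox":20},{"aa":12,"m":94}]}
After op 3 (add /vij/dy/zd 44): {"f":{"c":{"i":70,"mwr":95,"v":98},"jk":{"ae":55,"azs":35,"u":71,"zs":26},"yh":{"qd":50,"sm":88,"uc":15,"zmb":17}},"vij":{"dy":{"gk":62,"nab":68,"z":90,"zd":44,"zha":64,"zp":19},"pzq":[34,6]},"yf":[[7,97,62],{"ah":24,"ox":20},{"aa":12,"m":94}]}
After op 4 (add /vij/dy/le 71): {"f":{"c":{"i":70,"mwr":95,"v":98},"jk":{"ae":55,"azs":35,"u":71,"zs":26},"yh":{"qd":50,"sm":88,"uc":15,"zmb":17}},"vij":{"dy":{"gk":62,"le":71,"nab":68,"z":90,"zd":44,"zha":64,"zp":19},"pzq":[34,6]},"yf":[[7,97,62],{"ah":24,"ox":20},{"aa":12,"m":94}]}
After op 5 (remove /f/jk/zs): {"f":{"c":{"i":70,"mwr":95,"v":98},"jk":{"ae":55,"azs":35,"u":71},"yh":{"qd":50,"sm":88,"uc":15,"zmb":17}},"vij":{"dy":{"gk":62,"le":71,"nab":68,"z":90,"zd":44,"zha":64,"zp":19},"pzq":[34,6]},"yf":[[7,97,62],{"ah":24,"ox":20},{"aa":12,"m":94}]}
After op 6 (remove /f/jk/ae): {"f":{"c":{"i":70,"mwr":95,"v":98},"jk":{"azs":35,"u":71},"yh":{"qd":50,"sm":88,"uc":15,"zmb":17}},"vij":{"dy":{"gk":62,"le":71,"nab":68,"z":90,"zd":44,"zha":64,"zp":19},"pzq":[34,6]},"yf":[[7,97,62],{"ah":24,"ox":20},{"aa":12,"m":94}]}
After op 7 (remove /yf/0/1): {"f":{"c":{"i":70,"mwr":95,"v":98},"jk":{"azs":35,"u":71},"yh":{"qd":50,"sm":88,"uc":15,"zmb":17}},"vij":{"dy":{"gk":62,"le":71,"nab":68,"z":90,"zd":44,"zha":64,"zp":19},"pzq":[34,6]},"yf":[[7,62],{"ah":24,"ox":20},{"aa":12,"m":94}]}
After op 8 (remove /f): {"vij":{"dy":{"gk":62,"le":71,"nab":68,"z":90,"zd":44,"zha":64,"zp":19},"pzq":[34,6]},"yf":[[7,62],{"ah":24,"ox":20},{"aa":12,"m":94}]}
After op 9 (add /vij/dy/wy 35): {"vij":{"dy":{"gk":62,"le":71,"nab":68,"wy":35,"z":90,"zd":44,"zha":64,"zp":19},"pzq":[34,6]},"yf":[[7,62],{"ah":24,"ox":20},{"aa":12,"m":94}]}
After op 10 (remove /yf): {"vij":{"dy":{"gk":62,"le":71,"nab":68,"wy":35,"z":90,"zd":44,"zha":64,"zp":19},"pzq":[34,6]}}
After op 11 (add /vij/nyo 61): {"vij":{"dy":{"gk":62,"le":71,"nab":68,"wy":35,"z":90,"zd":44,"zha":64,"zp":19},"nyo":61,"pzq":[34,6]}}
After op 12 (add /vij/dy/zd 66): {"vij":{"dy":{"gk":62,"le":71,"nab":68,"wy":35,"z":90,"zd":66,"zha":64,"zp":19},"nyo":61,"pzq":[34,6]}}
After op 13 (remove /vij/dy/zd): {"vij":{"dy":{"gk":62,"le":71,"nab":68,"wy":35,"z":90,"zha":64,"zp":19},"nyo":61,"pzq":[34,6]}}
After op 14 (add /vij/pzq/0 93): {"vij":{"dy":{"gk":62,"le":71,"nab":68,"wy":35,"z":90,"zha":64,"zp":19},"nyo":61,"pzq":[93,34,6]}}
After op 15 (replace /vij/nyo 54): {"vij":{"dy":{"gk":62,"le":71,"nab":68,"wy":35,"z":90,"zha":64,"zp":19},"nyo":54,"pzq":[93,34,6]}}
Value at /vij/dy/le: 71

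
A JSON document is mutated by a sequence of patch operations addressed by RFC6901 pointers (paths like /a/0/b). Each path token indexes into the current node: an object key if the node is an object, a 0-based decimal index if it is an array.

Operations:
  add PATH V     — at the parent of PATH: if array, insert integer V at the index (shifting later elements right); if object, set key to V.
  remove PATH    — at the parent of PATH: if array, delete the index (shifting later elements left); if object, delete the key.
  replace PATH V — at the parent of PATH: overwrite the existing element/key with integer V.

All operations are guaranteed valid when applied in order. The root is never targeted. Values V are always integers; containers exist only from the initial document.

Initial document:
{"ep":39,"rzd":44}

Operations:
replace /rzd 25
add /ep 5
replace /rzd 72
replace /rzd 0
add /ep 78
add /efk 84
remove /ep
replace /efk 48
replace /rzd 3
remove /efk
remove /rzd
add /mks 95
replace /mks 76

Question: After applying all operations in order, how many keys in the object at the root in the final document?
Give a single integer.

After op 1 (replace /rzd 25): {"ep":39,"rzd":25}
After op 2 (add /ep 5): {"ep":5,"rzd":25}
After op 3 (replace /rzd 72): {"ep":5,"rzd":72}
After op 4 (replace /rzd 0): {"ep":5,"rzd":0}
After op 5 (add /ep 78): {"ep":78,"rzd":0}
After op 6 (add /efk 84): {"efk":84,"ep":78,"rzd":0}
After op 7 (remove /ep): {"efk":84,"rzd":0}
After op 8 (replace /efk 48): {"efk":48,"rzd":0}
After op 9 (replace /rzd 3): {"efk":48,"rzd":3}
After op 10 (remove /efk): {"rzd":3}
After op 11 (remove /rzd): {}
After op 12 (add /mks 95): {"mks":95}
After op 13 (replace /mks 76): {"mks":76}
Size at the root: 1

Answer: 1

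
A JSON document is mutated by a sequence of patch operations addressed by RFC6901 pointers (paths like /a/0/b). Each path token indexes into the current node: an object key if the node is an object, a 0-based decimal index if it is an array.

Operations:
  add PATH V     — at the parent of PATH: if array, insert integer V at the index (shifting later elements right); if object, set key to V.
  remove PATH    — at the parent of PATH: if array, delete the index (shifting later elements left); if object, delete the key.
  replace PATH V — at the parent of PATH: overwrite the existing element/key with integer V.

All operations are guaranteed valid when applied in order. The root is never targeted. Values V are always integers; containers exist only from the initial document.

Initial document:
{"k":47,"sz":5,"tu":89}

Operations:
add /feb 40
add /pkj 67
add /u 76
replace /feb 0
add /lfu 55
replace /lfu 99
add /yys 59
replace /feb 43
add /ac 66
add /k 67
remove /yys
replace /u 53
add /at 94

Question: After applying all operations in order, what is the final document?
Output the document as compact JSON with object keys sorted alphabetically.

Answer: {"ac":66,"at":94,"feb":43,"k":67,"lfu":99,"pkj":67,"sz":5,"tu":89,"u":53}

Derivation:
After op 1 (add /feb 40): {"feb":40,"k":47,"sz":5,"tu":89}
After op 2 (add /pkj 67): {"feb":40,"k":47,"pkj":67,"sz":5,"tu":89}
After op 3 (add /u 76): {"feb":40,"k":47,"pkj":67,"sz":5,"tu":89,"u":76}
After op 4 (replace /feb 0): {"feb":0,"k":47,"pkj":67,"sz":5,"tu":89,"u":76}
After op 5 (add /lfu 55): {"feb":0,"k":47,"lfu":55,"pkj":67,"sz":5,"tu":89,"u":76}
After op 6 (replace /lfu 99): {"feb":0,"k":47,"lfu":99,"pkj":67,"sz":5,"tu":89,"u":76}
After op 7 (add /yys 59): {"feb":0,"k":47,"lfu":99,"pkj":67,"sz":5,"tu":89,"u":76,"yys":59}
After op 8 (replace /feb 43): {"feb":43,"k":47,"lfu":99,"pkj":67,"sz":5,"tu":89,"u":76,"yys":59}
After op 9 (add /ac 66): {"ac":66,"feb":43,"k":47,"lfu":99,"pkj":67,"sz":5,"tu":89,"u":76,"yys":59}
After op 10 (add /k 67): {"ac":66,"feb":43,"k":67,"lfu":99,"pkj":67,"sz":5,"tu":89,"u":76,"yys":59}
After op 11 (remove /yys): {"ac":66,"feb":43,"k":67,"lfu":99,"pkj":67,"sz":5,"tu":89,"u":76}
After op 12 (replace /u 53): {"ac":66,"feb":43,"k":67,"lfu":99,"pkj":67,"sz":5,"tu":89,"u":53}
After op 13 (add /at 94): {"ac":66,"at":94,"feb":43,"k":67,"lfu":99,"pkj":67,"sz":5,"tu":89,"u":53}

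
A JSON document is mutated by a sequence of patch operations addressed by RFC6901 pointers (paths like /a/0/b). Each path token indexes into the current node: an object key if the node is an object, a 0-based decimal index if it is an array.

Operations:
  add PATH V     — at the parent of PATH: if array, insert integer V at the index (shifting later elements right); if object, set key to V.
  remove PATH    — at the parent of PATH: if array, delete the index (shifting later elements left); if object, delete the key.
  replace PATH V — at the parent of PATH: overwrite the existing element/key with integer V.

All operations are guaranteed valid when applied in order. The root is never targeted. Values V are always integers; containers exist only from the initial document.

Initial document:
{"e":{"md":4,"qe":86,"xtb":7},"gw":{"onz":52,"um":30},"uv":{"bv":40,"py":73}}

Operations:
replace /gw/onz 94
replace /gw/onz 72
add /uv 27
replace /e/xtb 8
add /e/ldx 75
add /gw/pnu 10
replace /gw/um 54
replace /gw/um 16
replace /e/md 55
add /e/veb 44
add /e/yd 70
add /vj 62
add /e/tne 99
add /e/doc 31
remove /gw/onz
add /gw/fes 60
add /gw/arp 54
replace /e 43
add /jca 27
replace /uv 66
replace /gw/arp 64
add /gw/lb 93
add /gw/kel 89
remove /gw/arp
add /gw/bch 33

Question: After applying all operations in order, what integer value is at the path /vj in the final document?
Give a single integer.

Answer: 62

Derivation:
After op 1 (replace /gw/onz 94): {"e":{"md":4,"qe":86,"xtb":7},"gw":{"onz":94,"um":30},"uv":{"bv":40,"py":73}}
After op 2 (replace /gw/onz 72): {"e":{"md":4,"qe":86,"xtb":7},"gw":{"onz":72,"um":30},"uv":{"bv":40,"py":73}}
After op 3 (add /uv 27): {"e":{"md":4,"qe":86,"xtb":7},"gw":{"onz":72,"um":30},"uv":27}
After op 4 (replace /e/xtb 8): {"e":{"md":4,"qe":86,"xtb":8},"gw":{"onz":72,"um":30},"uv":27}
After op 5 (add /e/ldx 75): {"e":{"ldx":75,"md":4,"qe":86,"xtb":8},"gw":{"onz":72,"um":30},"uv":27}
After op 6 (add /gw/pnu 10): {"e":{"ldx":75,"md":4,"qe":86,"xtb":8},"gw":{"onz":72,"pnu":10,"um":30},"uv":27}
After op 7 (replace /gw/um 54): {"e":{"ldx":75,"md":4,"qe":86,"xtb":8},"gw":{"onz":72,"pnu":10,"um":54},"uv":27}
After op 8 (replace /gw/um 16): {"e":{"ldx":75,"md":4,"qe":86,"xtb":8},"gw":{"onz":72,"pnu":10,"um":16},"uv":27}
After op 9 (replace /e/md 55): {"e":{"ldx":75,"md":55,"qe":86,"xtb":8},"gw":{"onz":72,"pnu":10,"um":16},"uv":27}
After op 10 (add /e/veb 44): {"e":{"ldx":75,"md":55,"qe":86,"veb":44,"xtb":8},"gw":{"onz":72,"pnu":10,"um":16},"uv":27}
After op 11 (add /e/yd 70): {"e":{"ldx":75,"md":55,"qe":86,"veb":44,"xtb":8,"yd":70},"gw":{"onz":72,"pnu":10,"um":16},"uv":27}
After op 12 (add /vj 62): {"e":{"ldx":75,"md":55,"qe":86,"veb":44,"xtb":8,"yd":70},"gw":{"onz":72,"pnu":10,"um":16},"uv":27,"vj":62}
After op 13 (add /e/tne 99): {"e":{"ldx":75,"md":55,"qe":86,"tne":99,"veb":44,"xtb":8,"yd":70},"gw":{"onz":72,"pnu":10,"um":16},"uv":27,"vj":62}
After op 14 (add /e/doc 31): {"e":{"doc":31,"ldx":75,"md":55,"qe":86,"tne":99,"veb":44,"xtb":8,"yd":70},"gw":{"onz":72,"pnu":10,"um":16},"uv":27,"vj":62}
After op 15 (remove /gw/onz): {"e":{"doc":31,"ldx":75,"md":55,"qe":86,"tne":99,"veb":44,"xtb":8,"yd":70},"gw":{"pnu":10,"um":16},"uv":27,"vj":62}
After op 16 (add /gw/fes 60): {"e":{"doc":31,"ldx":75,"md":55,"qe":86,"tne":99,"veb":44,"xtb":8,"yd":70},"gw":{"fes":60,"pnu":10,"um":16},"uv":27,"vj":62}
After op 17 (add /gw/arp 54): {"e":{"doc":31,"ldx":75,"md":55,"qe":86,"tne":99,"veb":44,"xtb":8,"yd":70},"gw":{"arp":54,"fes":60,"pnu":10,"um":16},"uv":27,"vj":62}
After op 18 (replace /e 43): {"e":43,"gw":{"arp":54,"fes":60,"pnu":10,"um":16},"uv":27,"vj":62}
After op 19 (add /jca 27): {"e":43,"gw":{"arp":54,"fes":60,"pnu":10,"um":16},"jca":27,"uv":27,"vj":62}
After op 20 (replace /uv 66): {"e":43,"gw":{"arp":54,"fes":60,"pnu":10,"um":16},"jca":27,"uv":66,"vj":62}
After op 21 (replace /gw/arp 64): {"e":43,"gw":{"arp":64,"fes":60,"pnu":10,"um":16},"jca":27,"uv":66,"vj":62}
After op 22 (add /gw/lb 93): {"e":43,"gw":{"arp":64,"fes":60,"lb":93,"pnu":10,"um":16},"jca":27,"uv":66,"vj":62}
After op 23 (add /gw/kel 89): {"e":43,"gw":{"arp":64,"fes":60,"kel":89,"lb":93,"pnu":10,"um":16},"jca":27,"uv":66,"vj":62}
After op 24 (remove /gw/arp): {"e":43,"gw":{"fes":60,"kel":89,"lb":93,"pnu":10,"um":16},"jca":27,"uv":66,"vj":62}
After op 25 (add /gw/bch 33): {"e":43,"gw":{"bch":33,"fes":60,"kel":89,"lb":93,"pnu":10,"um":16},"jca":27,"uv":66,"vj":62}
Value at /vj: 62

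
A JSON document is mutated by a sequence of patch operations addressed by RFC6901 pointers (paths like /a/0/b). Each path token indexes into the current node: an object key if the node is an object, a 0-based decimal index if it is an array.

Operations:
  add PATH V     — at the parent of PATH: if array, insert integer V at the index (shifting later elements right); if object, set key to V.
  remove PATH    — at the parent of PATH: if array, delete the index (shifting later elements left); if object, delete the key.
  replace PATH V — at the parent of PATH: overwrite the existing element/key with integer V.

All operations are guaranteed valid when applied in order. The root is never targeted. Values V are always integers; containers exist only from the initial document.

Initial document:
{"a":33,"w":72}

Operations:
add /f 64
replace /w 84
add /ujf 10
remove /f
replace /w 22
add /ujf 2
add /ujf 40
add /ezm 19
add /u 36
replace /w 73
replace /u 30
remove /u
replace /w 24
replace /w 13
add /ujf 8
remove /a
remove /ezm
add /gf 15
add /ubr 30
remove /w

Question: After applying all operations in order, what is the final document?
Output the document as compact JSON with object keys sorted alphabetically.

After op 1 (add /f 64): {"a":33,"f":64,"w":72}
After op 2 (replace /w 84): {"a":33,"f":64,"w":84}
After op 3 (add /ujf 10): {"a":33,"f":64,"ujf":10,"w":84}
After op 4 (remove /f): {"a":33,"ujf":10,"w":84}
After op 5 (replace /w 22): {"a":33,"ujf":10,"w":22}
After op 6 (add /ujf 2): {"a":33,"ujf":2,"w":22}
After op 7 (add /ujf 40): {"a":33,"ujf":40,"w":22}
After op 8 (add /ezm 19): {"a":33,"ezm":19,"ujf":40,"w":22}
After op 9 (add /u 36): {"a":33,"ezm":19,"u":36,"ujf":40,"w":22}
After op 10 (replace /w 73): {"a":33,"ezm":19,"u":36,"ujf":40,"w":73}
After op 11 (replace /u 30): {"a":33,"ezm":19,"u":30,"ujf":40,"w":73}
After op 12 (remove /u): {"a":33,"ezm":19,"ujf":40,"w":73}
After op 13 (replace /w 24): {"a":33,"ezm":19,"ujf":40,"w":24}
After op 14 (replace /w 13): {"a":33,"ezm":19,"ujf":40,"w":13}
After op 15 (add /ujf 8): {"a":33,"ezm":19,"ujf":8,"w":13}
After op 16 (remove /a): {"ezm":19,"ujf":8,"w":13}
After op 17 (remove /ezm): {"ujf":8,"w":13}
After op 18 (add /gf 15): {"gf":15,"ujf":8,"w":13}
After op 19 (add /ubr 30): {"gf":15,"ubr":30,"ujf":8,"w":13}
After op 20 (remove /w): {"gf":15,"ubr":30,"ujf":8}

Answer: {"gf":15,"ubr":30,"ujf":8}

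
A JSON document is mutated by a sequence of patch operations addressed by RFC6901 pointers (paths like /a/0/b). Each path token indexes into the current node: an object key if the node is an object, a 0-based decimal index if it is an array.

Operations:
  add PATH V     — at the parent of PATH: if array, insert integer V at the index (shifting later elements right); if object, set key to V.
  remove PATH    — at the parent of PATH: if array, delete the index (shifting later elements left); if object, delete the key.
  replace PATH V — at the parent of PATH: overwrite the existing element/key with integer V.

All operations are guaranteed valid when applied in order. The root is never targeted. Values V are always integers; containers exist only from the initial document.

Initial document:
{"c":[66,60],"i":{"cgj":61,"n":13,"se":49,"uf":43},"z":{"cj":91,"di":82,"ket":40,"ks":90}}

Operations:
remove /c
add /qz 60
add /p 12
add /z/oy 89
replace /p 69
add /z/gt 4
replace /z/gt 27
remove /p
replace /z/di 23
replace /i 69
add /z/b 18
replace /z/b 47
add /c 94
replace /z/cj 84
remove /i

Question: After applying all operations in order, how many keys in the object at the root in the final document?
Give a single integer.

After op 1 (remove /c): {"i":{"cgj":61,"n":13,"se":49,"uf":43},"z":{"cj":91,"di":82,"ket":40,"ks":90}}
After op 2 (add /qz 60): {"i":{"cgj":61,"n":13,"se":49,"uf":43},"qz":60,"z":{"cj":91,"di":82,"ket":40,"ks":90}}
After op 3 (add /p 12): {"i":{"cgj":61,"n":13,"se":49,"uf":43},"p":12,"qz":60,"z":{"cj":91,"di":82,"ket":40,"ks":90}}
After op 4 (add /z/oy 89): {"i":{"cgj":61,"n":13,"se":49,"uf":43},"p":12,"qz":60,"z":{"cj":91,"di":82,"ket":40,"ks":90,"oy":89}}
After op 5 (replace /p 69): {"i":{"cgj":61,"n":13,"se":49,"uf":43},"p":69,"qz":60,"z":{"cj":91,"di":82,"ket":40,"ks":90,"oy":89}}
After op 6 (add /z/gt 4): {"i":{"cgj":61,"n":13,"se":49,"uf":43},"p":69,"qz":60,"z":{"cj":91,"di":82,"gt":4,"ket":40,"ks":90,"oy":89}}
After op 7 (replace /z/gt 27): {"i":{"cgj":61,"n":13,"se":49,"uf":43},"p":69,"qz":60,"z":{"cj":91,"di":82,"gt":27,"ket":40,"ks":90,"oy":89}}
After op 8 (remove /p): {"i":{"cgj":61,"n":13,"se":49,"uf":43},"qz":60,"z":{"cj":91,"di":82,"gt":27,"ket":40,"ks":90,"oy":89}}
After op 9 (replace /z/di 23): {"i":{"cgj":61,"n":13,"se":49,"uf":43},"qz":60,"z":{"cj":91,"di":23,"gt":27,"ket":40,"ks":90,"oy":89}}
After op 10 (replace /i 69): {"i":69,"qz":60,"z":{"cj":91,"di":23,"gt":27,"ket":40,"ks":90,"oy":89}}
After op 11 (add /z/b 18): {"i":69,"qz":60,"z":{"b":18,"cj":91,"di":23,"gt":27,"ket":40,"ks":90,"oy":89}}
After op 12 (replace /z/b 47): {"i":69,"qz":60,"z":{"b":47,"cj":91,"di":23,"gt":27,"ket":40,"ks":90,"oy":89}}
After op 13 (add /c 94): {"c":94,"i":69,"qz":60,"z":{"b":47,"cj":91,"di":23,"gt":27,"ket":40,"ks":90,"oy":89}}
After op 14 (replace /z/cj 84): {"c":94,"i":69,"qz":60,"z":{"b":47,"cj":84,"di":23,"gt":27,"ket":40,"ks":90,"oy":89}}
After op 15 (remove /i): {"c":94,"qz":60,"z":{"b":47,"cj":84,"di":23,"gt":27,"ket":40,"ks":90,"oy":89}}
Size at the root: 3

Answer: 3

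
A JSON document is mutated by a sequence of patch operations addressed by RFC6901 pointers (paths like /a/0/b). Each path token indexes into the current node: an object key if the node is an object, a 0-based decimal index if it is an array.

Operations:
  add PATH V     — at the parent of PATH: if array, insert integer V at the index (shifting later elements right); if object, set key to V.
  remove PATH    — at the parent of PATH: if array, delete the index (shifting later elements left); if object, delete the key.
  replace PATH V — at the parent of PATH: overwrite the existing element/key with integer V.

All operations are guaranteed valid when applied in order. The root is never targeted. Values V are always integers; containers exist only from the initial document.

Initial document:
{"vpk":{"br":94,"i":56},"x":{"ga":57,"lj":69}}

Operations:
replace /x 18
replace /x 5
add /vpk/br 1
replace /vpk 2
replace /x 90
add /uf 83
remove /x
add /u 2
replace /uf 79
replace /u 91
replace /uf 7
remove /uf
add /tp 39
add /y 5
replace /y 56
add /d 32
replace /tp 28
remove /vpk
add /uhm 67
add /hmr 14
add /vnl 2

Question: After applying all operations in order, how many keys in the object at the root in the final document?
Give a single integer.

Answer: 7

Derivation:
After op 1 (replace /x 18): {"vpk":{"br":94,"i":56},"x":18}
After op 2 (replace /x 5): {"vpk":{"br":94,"i":56},"x":5}
After op 3 (add /vpk/br 1): {"vpk":{"br":1,"i":56},"x":5}
After op 4 (replace /vpk 2): {"vpk":2,"x":5}
After op 5 (replace /x 90): {"vpk":2,"x":90}
After op 6 (add /uf 83): {"uf":83,"vpk":2,"x":90}
After op 7 (remove /x): {"uf":83,"vpk":2}
After op 8 (add /u 2): {"u":2,"uf":83,"vpk":2}
After op 9 (replace /uf 79): {"u":2,"uf":79,"vpk":2}
After op 10 (replace /u 91): {"u":91,"uf":79,"vpk":2}
After op 11 (replace /uf 7): {"u":91,"uf":7,"vpk":2}
After op 12 (remove /uf): {"u":91,"vpk":2}
After op 13 (add /tp 39): {"tp":39,"u":91,"vpk":2}
After op 14 (add /y 5): {"tp":39,"u":91,"vpk":2,"y":5}
After op 15 (replace /y 56): {"tp":39,"u":91,"vpk":2,"y":56}
After op 16 (add /d 32): {"d":32,"tp":39,"u":91,"vpk":2,"y":56}
After op 17 (replace /tp 28): {"d":32,"tp":28,"u":91,"vpk":2,"y":56}
After op 18 (remove /vpk): {"d":32,"tp":28,"u":91,"y":56}
After op 19 (add /uhm 67): {"d":32,"tp":28,"u":91,"uhm":67,"y":56}
After op 20 (add /hmr 14): {"d":32,"hmr":14,"tp":28,"u":91,"uhm":67,"y":56}
After op 21 (add /vnl 2): {"d":32,"hmr":14,"tp":28,"u":91,"uhm":67,"vnl":2,"y":56}
Size at the root: 7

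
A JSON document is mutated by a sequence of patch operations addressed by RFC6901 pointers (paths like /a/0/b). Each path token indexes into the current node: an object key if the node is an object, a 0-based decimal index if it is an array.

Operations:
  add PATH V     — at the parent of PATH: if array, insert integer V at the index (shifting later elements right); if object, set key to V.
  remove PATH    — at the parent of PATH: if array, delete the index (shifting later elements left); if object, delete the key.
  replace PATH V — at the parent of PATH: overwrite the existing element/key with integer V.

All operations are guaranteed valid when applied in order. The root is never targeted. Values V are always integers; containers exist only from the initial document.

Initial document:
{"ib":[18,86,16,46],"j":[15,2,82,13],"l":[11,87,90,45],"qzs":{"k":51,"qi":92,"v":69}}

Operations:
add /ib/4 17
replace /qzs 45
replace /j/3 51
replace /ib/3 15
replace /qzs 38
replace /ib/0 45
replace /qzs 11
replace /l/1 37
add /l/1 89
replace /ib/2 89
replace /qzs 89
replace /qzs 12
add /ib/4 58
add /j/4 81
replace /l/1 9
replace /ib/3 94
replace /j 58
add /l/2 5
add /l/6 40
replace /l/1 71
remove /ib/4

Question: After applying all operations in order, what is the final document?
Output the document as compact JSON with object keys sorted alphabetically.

Answer: {"ib":[45,86,89,94,17],"j":58,"l":[11,71,5,37,90,45,40],"qzs":12}

Derivation:
After op 1 (add /ib/4 17): {"ib":[18,86,16,46,17],"j":[15,2,82,13],"l":[11,87,90,45],"qzs":{"k":51,"qi":92,"v":69}}
After op 2 (replace /qzs 45): {"ib":[18,86,16,46,17],"j":[15,2,82,13],"l":[11,87,90,45],"qzs":45}
After op 3 (replace /j/3 51): {"ib":[18,86,16,46,17],"j":[15,2,82,51],"l":[11,87,90,45],"qzs":45}
After op 4 (replace /ib/3 15): {"ib":[18,86,16,15,17],"j":[15,2,82,51],"l":[11,87,90,45],"qzs":45}
After op 5 (replace /qzs 38): {"ib":[18,86,16,15,17],"j":[15,2,82,51],"l":[11,87,90,45],"qzs":38}
After op 6 (replace /ib/0 45): {"ib":[45,86,16,15,17],"j":[15,2,82,51],"l":[11,87,90,45],"qzs":38}
After op 7 (replace /qzs 11): {"ib":[45,86,16,15,17],"j":[15,2,82,51],"l":[11,87,90,45],"qzs":11}
After op 8 (replace /l/1 37): {"ib":[45,86,16,15,17],"j":[15,2,82,51],"l":[11,37,90,45],"qzs":11}
After op 9 (add /l/1 89): {"ib":[45,86,16,15,17],"j":[15,2,82,51],"l":[11,89,37,90,45],"qzs":11}
After op 10 (replace /ib/2 89): {"ib":[45,86,89,15,17],"j":[15,2,82,51],"l":[11,89,37,90,45],"qzs":11}
After op 11 (replace /qzs 89): {"ib":[45,86,89,15,17],"j":[15,2,82,51],"l":[11,89,37,90,45],"qzs":89}
After op 12 (replace /qzs 12): {"ib":[45,86,89,15,17],"j":[15,2,82,51],"l":[11,89,37,90,45],"qzs":12}
After op 13 (add /ib/4 58): {"ib":[45,86,89,15,58,17],"j":[15,2,82,51],"l":[11,89,37,90,45],"qzs":12}
After op 14 (add /j/4 81): {"ib":[45,86,89,15,58,17],"j":[15,2,82,51,81],"l":[11,89,37,90,45],"qzs":12}
After op 15 (replace /l/1 9): {"ib":[45,86,89,15,58,17],"j":[15,2,82,51,81],"l":[11,9,37,90,45],"qzs":12}
After op 16 (replace /ib/3 94): {"ib":[45,86,89,94,58,17],"j":[15,2,82,51,81],"l":[11,9,37,90,45],"qzs":12}
After op 17 (replace /j 58): {"ib":[45,86,89,94,58,17],"j":58,"l":[11,9,37,90,45],"qzs":12}
After op 18 (add /l/2 5): {"ib":[45,86,89,94,58,17],"j":58,"l":[11,9,5,37,90,45],"qzs":12}
After op 19 (add /l/6 40): {"ib":[45,86,89,94,58,17],"j":58,"l":[11,9,5,37,90,45,40],"qzs":12}
After op 20 (replace /l/1 71): {"ib":[45,86,89,94,58,17],"j":58,"l":[11,71,5,37,90,45,40],"qzs":12}
After op 21 (remove /ib/4): {"ib":[45,86,89,94,17],"j":58,"l":[11,71,5,37,90,45,40],"qzs":12}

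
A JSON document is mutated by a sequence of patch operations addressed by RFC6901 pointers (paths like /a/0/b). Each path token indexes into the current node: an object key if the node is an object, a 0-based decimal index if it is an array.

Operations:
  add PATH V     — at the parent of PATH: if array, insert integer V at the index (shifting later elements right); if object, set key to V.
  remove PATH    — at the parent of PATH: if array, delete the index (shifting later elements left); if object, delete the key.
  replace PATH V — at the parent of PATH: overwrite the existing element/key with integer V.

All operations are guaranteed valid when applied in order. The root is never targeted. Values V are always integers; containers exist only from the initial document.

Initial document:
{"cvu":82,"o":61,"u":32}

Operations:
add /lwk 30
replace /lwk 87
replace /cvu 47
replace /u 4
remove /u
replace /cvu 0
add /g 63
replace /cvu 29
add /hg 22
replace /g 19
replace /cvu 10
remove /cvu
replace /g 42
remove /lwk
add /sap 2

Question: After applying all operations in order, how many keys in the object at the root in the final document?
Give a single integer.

After op 1 (add /lwk 30): {"cvu":82,"lwk":30,"o":61,"u":32}
After op 2 (replace /lwk 87): {"cvu":82,"lwk":87,"o":61,"u":32}
After op 3 (replace /cvu 47): {"cvu":47,"lwk":87,"o":61,"u":32}
After op 4 (replace /u 4): {"cvu":47,"lwk":87,"o":61,"u":4}
After op 5 (remove /u): {"cvu":47,"lwk":87,"o":61}
After op 6 (replace /cvu 0): {"cvu":0,"lwk":87,"o":61}
After op 7 (add /g 63): {"cvu":0,"g":63,"lwk":87,"o":61}
After op 8 (replace /cvu 29): {"cvu":29,"g":63,"lwk":87,"o":61}
After op 9 (add /hg 22): {"cvu":29,"g":63,"hg":22,"lwk":87,"o":61}
After op 10 (replace /g 19): {"cvu":29,"g":19,"hg":22,"lwk":87,"o":61}
After op 11 (replace /cvu 10): {"cvu":10,"g":19,"hg":22,"lwk":87,"o":61}
After op 12 (remove /cvu): {"g":19,"hg":22,"lwk":87,"o":61}
After op 13 (replace /g 42): {"g":42,"hg":22,"lwk":87,"o":61}
After op 14 (remove /lwk): {"g":42,"hg":22,"o":61}
After op 15 (add /sap 2): {"g":42,"hg":22,"o":61,"sap":2}
Size at the root: 4

Answer: 4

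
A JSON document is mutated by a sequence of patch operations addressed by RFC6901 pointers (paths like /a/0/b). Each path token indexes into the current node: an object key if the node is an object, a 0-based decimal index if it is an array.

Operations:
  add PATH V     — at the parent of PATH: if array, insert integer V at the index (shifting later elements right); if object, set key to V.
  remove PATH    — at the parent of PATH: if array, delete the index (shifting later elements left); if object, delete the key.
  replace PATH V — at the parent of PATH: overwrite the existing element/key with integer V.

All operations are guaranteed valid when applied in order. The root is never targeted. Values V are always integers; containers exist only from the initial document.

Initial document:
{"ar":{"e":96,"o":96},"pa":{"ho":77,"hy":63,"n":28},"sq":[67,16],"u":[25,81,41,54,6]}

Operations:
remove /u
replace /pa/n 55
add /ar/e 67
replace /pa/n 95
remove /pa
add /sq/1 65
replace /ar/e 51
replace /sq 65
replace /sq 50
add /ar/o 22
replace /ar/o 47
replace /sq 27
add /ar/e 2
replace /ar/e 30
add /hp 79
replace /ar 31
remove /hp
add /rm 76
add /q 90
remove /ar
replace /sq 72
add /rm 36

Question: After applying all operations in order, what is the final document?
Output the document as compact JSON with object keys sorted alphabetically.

After op 1 (remove /u): {"ar":{"e":96,"o":96},"pa":{"ho":77,"hy":63,"n":28},"sq":[67,16]}
After op 2 (replace /pa/n 55): {"ar":{"e":96,"o":96},"pa":{"ho":77,"hy":63,"n":55},"sq":[67,16]}
After op 3 (add /ar/e 67): {"ar":{"e":67,"o":96},"pa":{"ho":77,"hy":63,"n":55},"sq":[67,16]}
After op 4 (replace /pa/n 95): {"ar":{"e":67,"o":96},"pa":{"ho":77,"hy":63,"n":95},"sq":[67,16]}
After op 5 (remove /pa): {"ar":{"e":67,"o":96},"sq":[67,16]}
After op 6 (add /sq/1 65): {"ar":{"e":67,"o":96},"sq":[67,65,16]}
After op 7 (replace /ar/e 51): {"ar":{"e":51,"o":96},"sq":[67,65,16]}
After op 8 (replace /sq 65): {"ar":{"e":51,"o":96},"sq":65}
After op 9 (replace /sq 50): {"ar":{"e":51,"o":96},"sq":50}
After op 10 (add /ar/o 22): {"ar":{"e":51,"o":22},"sq":50}
After op 11 (replace /ar/o 47): {"ar":{"e":51,"o":47},"sq":50}
After op 12 (replace /sq 27): {"ar":{"e":51,"o":47},"sq":27}
After op 13 (add /ar/e 2): {"ar":{"e":2,"o":47},"sq":27}
After op 14 (replace /ar/e 30): {"ar":{"e":30,"o":47},"sq":27}
After op 15 (add /hp 79): {"ar":{"e":30,"o":47},"hp":79,"sq":27}
After op 16 (replace /ar 31): {"ar":31,"hp":79,"sq":27}
After op 17 (remove /hp): {"ar":31,"sq":27}
After op 18 (add /rm 76): {"ar":31,"rm":76,"sq":27}
After op 19 (add /q 90): {"ar":31,"q":90,"rm":76,"sq":27}
After op 20 (remove /ar): {"q":90,"rm":76,"sq":27}
After op 21 (replace /sq 72): {"q":90,"rm":76,"sq":72}
After op 22 (add /rm 36): {"q":90,"rm":36,"sq":72}

Answer: {"q":90,"rm":36,"sq":72}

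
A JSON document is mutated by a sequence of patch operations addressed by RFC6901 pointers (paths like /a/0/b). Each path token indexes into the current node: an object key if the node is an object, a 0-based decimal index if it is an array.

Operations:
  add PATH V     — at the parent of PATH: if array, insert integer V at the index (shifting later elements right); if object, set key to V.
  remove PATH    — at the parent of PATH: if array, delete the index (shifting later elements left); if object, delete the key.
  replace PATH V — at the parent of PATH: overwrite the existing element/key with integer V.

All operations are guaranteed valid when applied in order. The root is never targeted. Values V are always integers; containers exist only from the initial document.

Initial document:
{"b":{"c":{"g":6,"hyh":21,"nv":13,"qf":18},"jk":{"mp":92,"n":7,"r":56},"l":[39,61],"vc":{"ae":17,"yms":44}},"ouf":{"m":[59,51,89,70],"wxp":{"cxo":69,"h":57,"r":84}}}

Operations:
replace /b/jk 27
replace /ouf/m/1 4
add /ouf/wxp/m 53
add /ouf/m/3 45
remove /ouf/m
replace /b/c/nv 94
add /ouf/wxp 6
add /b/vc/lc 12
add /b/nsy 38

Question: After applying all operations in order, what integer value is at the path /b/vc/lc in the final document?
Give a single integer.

Answer: 12

Derivation:
After op 1 (replace /b/jk 27): {"b":{"c":{"g":6,"hyh":21,"nv":13,"qf":18},"jk":27,"l":[39,61],"vc":{"ae":17,"yms":44}},"ouf":{"m":[59,51,89,70],"wxp":{"cxo":69,"h":57,"r":84}}}
After op 2 (replace /ouf/m/1 4): {"b":{"c":{"g":6,"hyh":21,"nv":13,"qf":18},"jk":27,"l":[39,61],"vc":{"ae":17,"yms":44}},"ouf":{"m":[59,4,89,70],"wxp":{"cxo":69,"h":57,"r":84}}}
After op 3 (add /ouf/wxp/m 53): {"b":{"c":{"g":6,"hyh":21,"nv":13,"qf":18},"jk":27,"l":[39,61],"vc":{"ae":17,"yms":44}},"ouf":{"m":[59,4,89,70],"wxp":{"cxo":69,"h":57,"m":53,"r":84}}}
After op 4 (add /ouf/m/3 45): {"b":{"c":{"g":6,"hyh":21,"nv":13,"qf":18},"jk":27,"l":[39,61],"vc":{"ae":17,"yms":44}},"ouf":{"m":[59,4,89,45,70],"wxp":{"cxo":69,"h":57,"m":53,"r":84}}}
After op 5 (remove /ouf/m): {"b":{"c":{"g":6,"hyh":21,"nv":13,"qf":18},"jk":27,"l":[39,61],"vc":{"ae":17,"yms":44}},"ouf":{"wxp":{"cxo":69,"h":57,"m":53,"r":84}}}
After op 6 (replace /b/c/nv 94): {"b":{"c":{"g":6,"hyh":21,"nv":94,"qf":18},"jk":27,"l":[39,61],"vc":{"ae":17,"yms":44}},"ouf":{"wxp":{"cxo":69,"h":57,"m":53,"r":84}}}
After op 7 (add /ouf/wxp 6): {"b":{"c":{"g":6,"hyh":21,"nv":94,"qf":18},"jk":27,"l":[39,61],"vc":{"ae":17,"yms":44}},"ouf":{"wxp":6}}
After op 8 (add /b/vc/lc 12): {"b":{"c":{"g":6,"hyh":21,"nv":94,"qf":18},"jk":27,"l":[39,61],"vc":{"ae":17,"lc":12,"yms":44}},"ouf":{"wxp":6}}
After op 9 (add /b/nsy 38): {"b":{"c":{"g":6,"hyh":21,"nv":94,"qf":18},"jk":27,"l":[39,61],"nsy":38,"vc":{"ae":17,"lc":12,"yms":44}},"ouf":{"wxp":6}}
Value at /b/vc/lc: 12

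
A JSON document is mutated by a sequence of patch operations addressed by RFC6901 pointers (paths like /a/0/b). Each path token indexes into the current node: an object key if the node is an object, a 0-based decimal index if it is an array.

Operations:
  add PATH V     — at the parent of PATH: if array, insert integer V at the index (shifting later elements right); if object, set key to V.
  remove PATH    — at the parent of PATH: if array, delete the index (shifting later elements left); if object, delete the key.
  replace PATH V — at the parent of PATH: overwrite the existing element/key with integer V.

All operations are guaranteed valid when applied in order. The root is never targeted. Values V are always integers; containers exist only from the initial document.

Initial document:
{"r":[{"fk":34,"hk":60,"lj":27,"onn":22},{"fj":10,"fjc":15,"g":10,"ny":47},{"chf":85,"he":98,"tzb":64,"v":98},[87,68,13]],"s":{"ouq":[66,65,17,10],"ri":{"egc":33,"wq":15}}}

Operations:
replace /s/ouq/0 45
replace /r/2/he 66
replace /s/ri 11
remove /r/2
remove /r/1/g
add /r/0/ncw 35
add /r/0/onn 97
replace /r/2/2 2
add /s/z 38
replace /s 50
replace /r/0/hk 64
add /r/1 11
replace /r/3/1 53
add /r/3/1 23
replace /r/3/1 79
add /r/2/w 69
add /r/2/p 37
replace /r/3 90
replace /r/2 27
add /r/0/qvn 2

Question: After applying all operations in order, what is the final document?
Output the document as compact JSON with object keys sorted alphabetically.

After op 1 (replace /s/ouq/0 45): {"r":[{"fk":34,"hk":60,"lj":27,"onn":22},{"fj":10,"fjc":15,"g":10,"ny":47},{"chf":85,"he":98,"tzb":64,"v":98},[87,68,13]],"s":{"ouq":[45,65,17,10],"ri":{"egc":33,"wq":15}}}
After op 2 (replace /r/2/he 66): {"r":[{"fk":34,"hk":60,"lj":27,"onn":22},{"fj":10,"fjc":15,"g":10,"ny":47},{"chf":85,"he":66,"tzb":64,"v":98},[87,68,13]],"s":{"ouq":[45,65,17,10],"ri":{"egc":33,"wq":15}}}
After op 3 (replace /s/ri 11): {"r":[{"fk":34,"hk":60,"lj":27,"onn":22},{"fj":10,"fjc":15,"g":10,"ny":47},{"chf":85,"he":66,"tzb":64,"v":98},[87,68,13]],"s":{"ouq":[45,65,17,10],"ri":11}}
After op 4 (remove /r/2): {"r":[{"fk":34,"hk":60,"lj":27,"onn":22},{"fj":10,"fjc":15,"g":10,"ny":47},[87,68,13]],"s":{"ouq":[45,65,17,10],"ri":11}}
After op 5 (remove /r/1/g): {"r":[{"fk":34,"hk":60,"lj":27,"onn":22},{"fj":10,"fjc":15,"ny":47},[87,68,13]],"s":{"ouq":[45,65,17,10],"ri":11}}
After op 6 (add /r/0/ncw 35): {"r":[{"fk":34,"hk":60,"lj":27,"ncw":35,"onn":22},{"fj":10,"fjc":15,"ny":47},[87,68,13]],"s":{"ouq":[45,65,17,10],"ri":11}}
After op 7 (add /r/0/onn 97): {"r":[{"fk":34,"hk":60,"lj":27,"ncw":35,"onn":97},{"fj":10,"fjc":15,"ny":47},[87,68,13]],"s":{"ouq":[45,65,17,10],"ri":11}}
After op 8 (replace /r/2/2 2): {"r":[{"fk":34,"hk":60,"lj":27,"ncw":35,"onn":97},{"fj":10,"fjc":15,"ny":47},[87,68,2]],"s":{"ouq":[45,65,17,10],"ri":11}}
After op 9 (add /s/z 38): {"r":[{"fk":34,"hk":60,"lj":27,"ncw":35,"onn":97},{"fj":10,"fjc":15,"ny":47},[87,68,2]],"s":{"ouq":[45,65,17,10],"ri":11,"z":38}}
After op 10 (replace /s 50): {"r":[{"fk":34,"hk":60,"lj":27,"ncw":35,"onn":97},{"fj":10,"fjc":15,"ny":47},[87,68,2]],"s":50}
After op 11 (replace /r/0/hk 64): {"r":[{"fk":34,"hk":64,"lj":27,"ncw":35,"onn":97},{"fj":10,"fjc":15,"ny":47},[87,68,2]],"s":50}
After op 12 (add /r/1 11): {"r":[{"fk":34,"hk":64,"lj":27,"ncw":35,"onn":97},11,{"fj":10,"fjc":15,"ny":47},[87,68,2]],"s":50}
After op 13 (replace /r/3/1 53): {"r":[{"fk":34,"hk":64,"lj":27,"ncw":35,"onn":97},11,{"fj":10,"fjc":15,"ny":47},[87,53,2]],"s":50}
After op 14 (add /r/3/1 23): {"r":[{"fk":34,"hk":64,"lj":27,"ncw":35,"onn":97},11,{"fj":10,"fjc":15,"ny":47},[87,23,53,2]],"s":50}
After op 15 (replace /r/3/1 79): {"r":[{"fk":34,"hk":64,"lj":27,"ncw":35,"onn":97},11,{"fj":10,"fjc":15,"ny":47},[87,79,53,2]],"s":50}
After op 16 (add /r/2/w 69): {"r":[{"fk":34,"hk":64,"lj":27,"ncw":35,"onn":97},11,{"fj":10,"fjc":15,"ny":47,"w":69},[87,79,53,2]],"s":50}
After op 17 (add /r/2/p 37): {"r":[{"fk":34,"hk":64,"lj":27,"ncw":35,"onn":97},11,{"fj":10,"fjc":15,"ny":47,"p":37,"w":69},[87,79,53,2]],"s":50}
After op 18 (replace /r/3 90): {"r":[{"fk":34,"hk":64,"lj":27,"ncw":35,"onn":97},11,{"fj":10,"fjc":15,"ny":47,"p":37,"w":69},90],"s":50}
After op 19 (replace /r/2 27): {"r":[{"fk":34,"hk":64,"lj":27,"ncw":35,"onn":97},11,27,90],"s":50}
After op 20 (add /r/0/qvn 2): {"r":[{"fk":34,"hk":64,"lj":27,"ncw":35,"onn":97,"qvn":2},11,27,90],"s":50}

Answer: {"r":[{"fk":34,"hk":64,"lj":27,"ncw":35,"onn":97,"qvn":2},11,27,90],"s":50}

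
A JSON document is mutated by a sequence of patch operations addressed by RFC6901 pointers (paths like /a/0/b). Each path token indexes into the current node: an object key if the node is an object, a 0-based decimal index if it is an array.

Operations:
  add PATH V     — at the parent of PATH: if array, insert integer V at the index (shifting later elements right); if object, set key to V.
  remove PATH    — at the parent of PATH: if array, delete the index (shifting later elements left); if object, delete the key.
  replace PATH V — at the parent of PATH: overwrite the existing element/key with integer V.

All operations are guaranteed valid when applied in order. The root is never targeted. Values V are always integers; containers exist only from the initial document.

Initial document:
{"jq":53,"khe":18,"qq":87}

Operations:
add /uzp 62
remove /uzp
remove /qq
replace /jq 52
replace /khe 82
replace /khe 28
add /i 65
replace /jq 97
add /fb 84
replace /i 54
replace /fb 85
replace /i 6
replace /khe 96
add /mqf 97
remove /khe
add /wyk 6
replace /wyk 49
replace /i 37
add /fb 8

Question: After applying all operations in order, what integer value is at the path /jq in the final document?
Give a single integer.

After op 1 (add /uzp 62): {"jq":53,"khe":18,"qq":87,"uzp":62}
After op 2 (remove /uzp): {"jq":53,"khe":18,"qq":87}
After op 3 (remove /qq): {"jq":53,"khe":18}
After op 4 (replace /jq 52): {"jq":52,"khe":18}
After op 5 (replace /khe 82): {"jq":52,"khe":82}
After op 6 (replace /khe 28): {"jq":52,"khe":28}
After op 7 (add /i 65): {"i":65,"jq":52,"khe":28}
After op 8 (replace /jq 97): {"i":65,"jq":97,"khe":28}
After op 9 (add /fb 84): {"fb":84,"i":65,"jq":97,"khe":28}
After op 10 (replace /i 54): {"fb":84,"i":54,"jq":97,"khe":28}
After op 11 (replace /fb 85): {"fb":85,"i":54,"jq":97,"khe":28}
After op 12 (replace /i 6): {"fb":85,"i":6,"jq":97,"khe":28}
After op 13 (replace /khe 96): {"fb":85,"i":6,"jq":97,"khe":96}
After op 14 (add /mqf 97): {"fb":85,"i":6,"jq":97,"khe":96,"mqf":97}
After op 15 (remove /khe): {"fb":85,"i":6,"jq":97,"mqf":97}
After op 16 (add /wyk 6): {"fb":85,"i":6,"jq":97,"mqf":97,"wyk":6}
After op 17 (replace /wyk 49): {"fb":85,"i":6,"jq":97,"mqf":97,"wyk":49}
After op 18 (replace /i 37): {"fb":85,"i":37,"jq":97,"mqf":97,"wyk":49}
After op 19 (add /fb 8): {"fb":8,"i":37,"jq":97,"mqf":97,"wyk":49}
Value at /jq: 97

Answer: 97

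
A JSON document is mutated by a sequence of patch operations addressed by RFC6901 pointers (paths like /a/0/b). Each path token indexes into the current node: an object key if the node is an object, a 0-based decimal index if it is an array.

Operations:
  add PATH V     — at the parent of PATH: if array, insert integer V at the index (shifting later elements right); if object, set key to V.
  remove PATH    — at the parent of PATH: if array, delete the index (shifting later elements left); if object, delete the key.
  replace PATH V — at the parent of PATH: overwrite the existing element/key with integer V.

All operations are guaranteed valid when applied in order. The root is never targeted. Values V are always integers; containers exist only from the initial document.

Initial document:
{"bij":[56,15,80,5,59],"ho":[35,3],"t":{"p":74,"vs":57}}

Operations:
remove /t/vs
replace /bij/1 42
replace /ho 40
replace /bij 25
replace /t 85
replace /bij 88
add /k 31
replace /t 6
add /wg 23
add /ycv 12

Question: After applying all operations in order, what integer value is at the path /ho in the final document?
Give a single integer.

After op 1 (remove /t/vs): {"bij":[56,15,80,5,59],"ho":[35,3],"t":{"p":74}}
After op 2 (replace /bij/1 42): {"bij":[56,42,80,5,59],"ho":[35,3],"t":{"p":74}}
After op 3 (replace /ho 40): {"bij":[56,42,80,5,59],"ho":40,"t":{"p":74}}
After op 4 (replace /bij 25): {"bij":25,"ho":40,"t":{"p":74}}
After op 5 (replace /t 85): {"bij":25,"ho":40,"t":85}
After op 6 (replace /bij 88): {"bij":88,"ho":40,"t":85}
After op 7 (add /k 31): {"bij":88,"ho":40,"k":31,"t":85}
After op 8 (replace /t 6): {"bij":88,"ho":40,"k":31,"t":6}
After op 9 (add /wg 23): {"bij":88,"ho":40,"k":31,"t":6,"wg":23}
After op 10 (add /ycv 12): {"bij":88,"ho":40,"k":31,"t":6,"wg":23,"ycv":12}
Value at /ho: 40

Answer: 40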